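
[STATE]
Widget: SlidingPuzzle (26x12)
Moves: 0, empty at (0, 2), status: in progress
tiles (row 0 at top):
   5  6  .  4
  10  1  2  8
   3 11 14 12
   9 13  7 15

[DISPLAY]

┌────┬────┬────┬────┐     
│  5 │  6 │    │  4 │     
├────┼────┼────┼────┤     
│ 10 │  1 │  2 │  8 │     
├────┼────┼────┼────┤     
│  3 │ 11 │ 14 │ 12 │     
├────┼────┼────┼────┤     
│  9 │ 13 │  7 │ 15 │     
└────┴────┴────┴────┘     
Moves: 0                  
                          
                          


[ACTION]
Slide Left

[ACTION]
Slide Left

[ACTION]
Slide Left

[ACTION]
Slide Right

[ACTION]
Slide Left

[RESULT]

┌────┬────┬────┬────┐     
│  5 │  6 │  4 │    │     
├────┼────┼────┼────┤     
│ 10 │  1 │  2 │  8 │     
├────┼────┼────┼────┤     
│  3 │ 11 │ 14 │ 12 │     
├────┼────┼────┼────┤     
│  9 │ 13 │  7 │ 15 │     
└────┴────┴────┴────┘     
Moves: 3                  
                          
                          


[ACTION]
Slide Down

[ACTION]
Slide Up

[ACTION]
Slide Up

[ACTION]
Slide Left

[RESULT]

┌────┬────┬────┬────┐     
│  5 │  6 │  4 │  8 │     
├────┼────┼────┼────┤     
│ 10 │  1 │  2 │ 12 │     
├────┼────┼────┼────┤     
│  3 │ 11 │ 14 │    │     
├────┼────┼────┼────┤     
│  9 │ 13 │  7 │ 15 │     
└────┴────┴────┴────┘     
Moves: 5                  
                          
                          


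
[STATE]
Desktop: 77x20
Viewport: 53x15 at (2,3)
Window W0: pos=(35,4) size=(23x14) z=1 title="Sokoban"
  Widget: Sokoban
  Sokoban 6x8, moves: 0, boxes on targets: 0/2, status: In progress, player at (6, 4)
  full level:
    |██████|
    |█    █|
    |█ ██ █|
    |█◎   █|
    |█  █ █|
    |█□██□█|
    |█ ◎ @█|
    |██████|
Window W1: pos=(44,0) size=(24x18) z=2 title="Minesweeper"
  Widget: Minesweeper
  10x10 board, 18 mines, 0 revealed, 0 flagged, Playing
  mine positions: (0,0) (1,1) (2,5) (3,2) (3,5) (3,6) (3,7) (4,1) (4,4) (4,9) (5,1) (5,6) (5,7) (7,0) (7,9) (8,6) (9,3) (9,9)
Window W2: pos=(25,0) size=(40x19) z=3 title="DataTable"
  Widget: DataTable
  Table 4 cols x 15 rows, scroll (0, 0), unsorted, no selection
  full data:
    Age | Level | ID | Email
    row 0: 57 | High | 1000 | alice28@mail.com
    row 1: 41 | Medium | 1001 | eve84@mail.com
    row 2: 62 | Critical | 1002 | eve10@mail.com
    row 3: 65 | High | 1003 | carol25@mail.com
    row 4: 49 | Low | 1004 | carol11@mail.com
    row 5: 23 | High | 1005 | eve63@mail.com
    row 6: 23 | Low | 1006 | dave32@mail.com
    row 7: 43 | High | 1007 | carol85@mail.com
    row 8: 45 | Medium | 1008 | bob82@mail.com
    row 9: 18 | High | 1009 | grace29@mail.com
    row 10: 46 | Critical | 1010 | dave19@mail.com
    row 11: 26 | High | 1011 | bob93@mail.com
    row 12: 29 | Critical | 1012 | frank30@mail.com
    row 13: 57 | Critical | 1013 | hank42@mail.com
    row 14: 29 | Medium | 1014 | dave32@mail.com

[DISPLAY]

                       ┃Age│Level   │ID  │Email      
                       ┃───┼────────┼────┼───────────
                       ┃57 │High    │1000│alice28@mai
                       ┃41 │Medium  │1001│eve84@mail.
                       ┃62 │Critical│1002│eve10@mail.
                       ┃65 │High    │1003│carol25@mai
                       ┃49 │Low     │1004│carol11@mai
                       ┃23 │High    │1005│eve63@mail.
                       ┃23 │Low     │1006│dave32@mail
                       ┃43 │High    │1007│carol85@mai
                       ┃45 │Medium  │1008│bob82@mail.
                       ┃18 │High    │1009│grace29@mai
                       ┃46 │Critical│1010│dave19@mail
                       ┃26 │High    │1011│bob93@mail.
                       ┃29 │Critical│1012│frank30@mai


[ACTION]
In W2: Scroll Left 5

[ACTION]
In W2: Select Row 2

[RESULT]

                       ┃Age│Level   │ID  │Email      
                       ┃───┼────────┼────┼───────────
                       ┃57 │High    │1000│alice28@mai
                       ┃41 │Medium  │1001│eve84@mail.
                       ┃>2 │Critical│1002│eve10@mail.
                       ┃65 │High    │1003│carol25@mai
                       ┃49 │Low     │1004│carol11@mai
                       ┃23 │High    │1005│eve63@mail.
                       ┃23 │Low     │1006│dave32@mail
                       ┃43 │High    │1007│carol85@mai
                       ┃45 │Medium  │1008│bob82@mail.
                       ┃18 │High    │1009│grace29@mai
                       ┃46 │Critical│1010│dave19@mail
                       ┃26 │High    │1011│bob93@mail.
                       ┃29 │Critical│1012│frank30@mai


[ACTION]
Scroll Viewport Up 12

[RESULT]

                       ┏━━━━━━━━━━━━━━━━━━━━━━━━━━━━━
                       ┃ DataTable                   
                       ┠─────────────────────────────
                       ┃Age│Level   │ID  │Email      
                       ┃───┼────────┼────┼───────────
                       ┃57 │High    │1000│alice28@mai
                       ┃41 │Medium  │1001│eve84@mail.
                       ┃>2 │Critical│1002│eve10@mail.
                       ┃65 │High    │1003│carol25@mai
                       ┃49 │Low     │1004│carol11@mai
                       ┃23 │High    │1005│eve63@mail.
                       ┃23 │Low     │1006│dave32@mail
                       ┃43 │High    │1007│carol85@mai
                       ┃45 │Medium  │1008│bob82@mail.
                       ┃18 │High    │1009│grace29@mai


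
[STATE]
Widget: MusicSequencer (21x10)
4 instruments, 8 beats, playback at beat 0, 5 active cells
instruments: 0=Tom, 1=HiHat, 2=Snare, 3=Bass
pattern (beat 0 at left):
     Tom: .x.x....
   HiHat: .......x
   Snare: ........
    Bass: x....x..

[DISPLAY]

      ▼1234567       
   Tom·█·█····       
 HiHat·······█       
 Snare········       
  Bass█····█··       
                     
                     
                     
                     
                     


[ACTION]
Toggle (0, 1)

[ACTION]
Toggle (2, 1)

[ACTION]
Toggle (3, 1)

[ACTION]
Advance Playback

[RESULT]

      0▼234567       
   Tom···█····       
 HiHat·······█       
 Snare·█······       
  Bass██···█··       
                     
                     
                     
                     
                     


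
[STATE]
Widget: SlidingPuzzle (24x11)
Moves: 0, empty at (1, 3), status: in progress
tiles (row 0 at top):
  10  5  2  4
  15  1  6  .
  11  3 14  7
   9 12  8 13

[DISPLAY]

┌────┬────┬────┬────┐   
│ 10 │  5 │  2 │  4 │   
├────┼────┼────┼────┤   
│ 15 │  1 │  6 │    │   
├────┼────┼────┼────┤   
│ 11 │  3 │ 14 │  7 │   
├────┼────┼────┼────┤   
│  9 │ 12 │  8 │ 13 │   
└────┴────┴────┴────┘   
Moves: 0                
                        


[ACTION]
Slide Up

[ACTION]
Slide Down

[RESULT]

┌────┬────┬────┬────┐   
│ 10 │  5 │  2 │  4 │   
├────┼────┼────┼────┤   
│ 15 │  1 │  6 │    │   
├────┼────┼────┼────┤   
│ 11 │  3 │ 14 │  7 │   
├────┼────┼────┼────┤   
│  9 │ 12 │  8 │ 13 │   
└────┴────┴────┴────┘   
Moves: 2                
                        


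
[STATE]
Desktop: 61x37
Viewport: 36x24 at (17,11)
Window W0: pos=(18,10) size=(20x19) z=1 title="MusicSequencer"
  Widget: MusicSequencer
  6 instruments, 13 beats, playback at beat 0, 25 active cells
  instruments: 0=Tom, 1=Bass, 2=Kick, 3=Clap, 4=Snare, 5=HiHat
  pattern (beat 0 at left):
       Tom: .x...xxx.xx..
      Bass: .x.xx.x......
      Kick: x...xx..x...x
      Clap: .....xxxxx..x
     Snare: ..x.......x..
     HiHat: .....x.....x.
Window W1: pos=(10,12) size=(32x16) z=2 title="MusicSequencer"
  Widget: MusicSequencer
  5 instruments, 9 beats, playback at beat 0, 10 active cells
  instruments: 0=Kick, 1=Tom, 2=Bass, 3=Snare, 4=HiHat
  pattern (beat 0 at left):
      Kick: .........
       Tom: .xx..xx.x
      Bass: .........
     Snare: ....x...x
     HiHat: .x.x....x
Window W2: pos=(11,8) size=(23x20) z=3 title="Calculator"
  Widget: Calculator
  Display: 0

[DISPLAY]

               0┃   ┃               
───┬───┬───┐    ┃━━━━━━━┓           
 8 │ 9 │ ÷ │    ┃       ┃           
───┼───┼───┤    ┃───────┨           
 5 │ 6 │ × │    ┃       ┃           
───┼───┼───┤    ┃       ┃           
 2 │ 3 │ - │    ┃       ┃           
───┼───┼───┤    ┃       ┃           
 . │ = │ + │    ┃       ┃           
───┼───┼───┤    ┃       ┃           
 MC│ MR│ M+│    ┃       ┃           
───┴───┴───┘    ┃       ┃           
                ┃       ┃           
                ┃       ┃           
                ┃       ┃           
                ┃       ┃           
━━━━━━━━━━━━━━━━┛━━━━━━━┛           
 ┗━━━━━━━━━━━━━━━━━━┛               
                                    
                                    
                                    
                                    
                                    
                                    


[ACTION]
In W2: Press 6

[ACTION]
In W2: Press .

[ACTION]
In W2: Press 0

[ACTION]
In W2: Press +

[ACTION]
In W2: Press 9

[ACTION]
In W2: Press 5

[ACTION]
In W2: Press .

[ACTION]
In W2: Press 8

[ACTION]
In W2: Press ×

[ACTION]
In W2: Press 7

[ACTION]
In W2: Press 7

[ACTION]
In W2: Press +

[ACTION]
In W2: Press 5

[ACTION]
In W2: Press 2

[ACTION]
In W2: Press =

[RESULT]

          7890.6┃   ┃               
───┬───┬───┐    ┃━━━━━━━┓           
 8 │ 9 │ ÷ │    ┃       ┃           
───┼───┼───┤    ┃───────┨           
 5 │ 6 │ × │    ┃       ┃           
───┼───┼───┤    ┃       ┃           
 2 │ 3 │ - │    ┃       ┃           
───┼───┼───┤    ┃       ┃           
 . │ = │ + │    ┃       ┃           
───┼───┼───┤    ┃       ┃           
 MC│ MR│ M+│    ┃       ┃           
───┴───┴───┘    ┃       ┃           
                ┃       ┃           
                ┃       ┃           
                ┃       ┃           
                ┃       ┃           
━━━━━━━━━━━━━━━━┛━━━━━━━┛           
 ┗━━━━━━━━━━━━━━━━━━┛               
                                    
                                    
                                    
                                    
                                    
                                    


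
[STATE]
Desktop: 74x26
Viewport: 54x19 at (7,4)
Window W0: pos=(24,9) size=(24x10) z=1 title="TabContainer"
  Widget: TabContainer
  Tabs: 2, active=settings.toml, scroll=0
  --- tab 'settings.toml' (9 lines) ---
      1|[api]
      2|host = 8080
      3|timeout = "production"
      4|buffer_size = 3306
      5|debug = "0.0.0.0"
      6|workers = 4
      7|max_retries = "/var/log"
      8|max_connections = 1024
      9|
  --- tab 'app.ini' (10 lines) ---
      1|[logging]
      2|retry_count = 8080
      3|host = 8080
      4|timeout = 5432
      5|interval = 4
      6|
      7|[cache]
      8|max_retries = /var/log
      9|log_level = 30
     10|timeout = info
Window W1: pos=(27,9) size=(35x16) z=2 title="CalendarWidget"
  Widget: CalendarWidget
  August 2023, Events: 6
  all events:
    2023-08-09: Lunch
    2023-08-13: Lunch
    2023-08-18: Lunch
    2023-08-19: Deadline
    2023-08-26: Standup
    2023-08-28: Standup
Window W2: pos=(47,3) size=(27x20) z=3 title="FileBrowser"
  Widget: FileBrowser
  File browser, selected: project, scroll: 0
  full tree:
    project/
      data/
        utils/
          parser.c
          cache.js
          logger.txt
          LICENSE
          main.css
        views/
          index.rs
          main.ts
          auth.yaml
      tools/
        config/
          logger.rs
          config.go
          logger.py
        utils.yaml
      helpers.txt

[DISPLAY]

                                        ┃ FileBrowser 
                                        ┠─────────────
                                        ┃> [-] project
                                        ┃    [+] data/
                                        ┃    [+] tools
                 ┏━━┏━━━━━━━━━━━━━━━━━━━┃    helpers.t
                 ┃ T┃ CalendarWidget    ┃             
                 ┠──┠───────────────────┃             
                 ┃[s┃           August 2┃             
                 ┃──┃Mo Tu We Th Fr Sa S┃             
                 ┃[a┃    1  2  3  4  5  ┃             
                 ┃ho┃ 7  8  9* 10 11 12 ┃             
                 ┃ti┃14 15 16 17 18* 19*┃             
                 ┃bu┃21 22 23 24 25 26* ┃             
                 ┗━━┃28* 29 30 31       ┃             
                    ┃                   ┃             
                    ┃                   ┃             
                    ┃                   ┃             
                    ┃                   ┗━━━━━━━━━━━━━


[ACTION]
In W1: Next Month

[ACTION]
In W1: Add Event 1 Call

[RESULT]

                                        ┃ FileBrowser 
                                        ┠─────────────
                                        ┃> [-] project
                                        ┃    [+] data/
                                        ┃    [+] tools
                 ┏━━┏━━━━━━━━━━━━━━━━━━━┃    helpers.t
                 ┃ T┃ CalendarWidget    ┃             
                 ┠──┠───────────────────┃             
                 ┃[s┃          September┃             
                 ┃──┃Mo Tu We Th Fr Sa S┃             
                 ┃[a┃             1*  2 ┃             
                 ┃ho┃ 4  5  6  7  8  9 1┃             
                 ┃ti┃11 12 13 14 15 16 1┃             
                 ┃bu┃18 19 20 21 22 23 2┃             
                 ┗━━┃25 26 27 28 29 30  ┃             
                    ┃                   ┃             
                    ┃                   ┃             
                    ┃                   ┃             
                    ┃                   ┗━━━━━━━━━━━━━


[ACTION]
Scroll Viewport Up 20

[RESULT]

                                                      
                                                      
                                                      
                                        ┏━━━━━━━━━━━━━
                                        ┃ FileBrowser 
                                        ┠─────────────
                                        ┃> [-] project
                                        ┃    [+] data/
                                        ┃    [+] tools
                 ┏━━┏━━━━━━━━━━━━━━━━━━━┃    helpers.t
                 ┃ T┃ CalendarWidget    ┃             
                 ┠──┠───────────────────┃             
                 ┃[s┃          September┃             
                 ┃──┃Mo Tu We Th Fr Sa S┃             
                 ┃[a┃             1*  2 ┃             
                 ┃ho┃ 4  5  6  7  8  9 1┃             
                 ┃ti┃11 12 13 14 15 16 1┃             
                 ┃bu┃18 19 20 21 22 23 2┃             
                 ┗━━┃25 26 27 28 29 30  ┃             


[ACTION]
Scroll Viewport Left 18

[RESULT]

                                                      
                                                      
                                                      
                                               ┏━━━━━━
                                               ┃ FileB
                                               ┠──────
                                               ┃> [-] 
                                               ┃    [+
                                               ┃    [+
                        ┏━━┏━━━━━━━━━━━━━━━━━━━┃    he
                        ┃ T┃ CalendarWidget    ┃      
                        ┠──┠───────────────────┃      
                        ┃[s┃          September┃      
                        ┃──┃Mo Tu We Th Fr Sa S┃      
                        ┃[a┃             1*  2 ┃      
                        ┃ho┃ 4  5  6  7  8  9 1┃      
                        ┃ti┃11 12 13 14 15 16 1┃      
                        ┃bu┃18 19 20 21 22 23 2┃      
                        ┗━━┃25 26 27 28 29 30  ┃      


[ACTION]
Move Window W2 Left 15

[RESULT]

                                                      
                                                      
                                                      
                                ┏━━━━━━━━━━━━━━━━━━━━━
                                ┃ FileBrowser         
                                ┠─────────────────────
                                ┃> [-] project/       
                                ┃    [+] data/        
                                ┃    [+] tools/       
                        ┏━━┏━━━━┃    helpers.txt      
                        ┃ T┃ Cal┃                     
                        ┠──┠────┃                     
                        ┃[s┃    ┃                     
                        ┃──┃Mo T┃                     
                        ┃[a┃    ┃                     
                        ┃ho┃ 4  ┃                     
                        ┃ti┃11 1┃                     
                        ┃bu┃18 1┃                     
                        ┗━━┃25 2┃                     


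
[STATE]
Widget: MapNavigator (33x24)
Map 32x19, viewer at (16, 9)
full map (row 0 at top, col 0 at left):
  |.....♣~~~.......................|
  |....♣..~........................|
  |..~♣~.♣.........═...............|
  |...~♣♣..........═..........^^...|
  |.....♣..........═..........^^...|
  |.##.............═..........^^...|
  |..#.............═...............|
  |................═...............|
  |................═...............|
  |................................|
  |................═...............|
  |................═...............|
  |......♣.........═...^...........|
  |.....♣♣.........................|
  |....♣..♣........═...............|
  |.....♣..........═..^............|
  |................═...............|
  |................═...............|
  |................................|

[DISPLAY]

                                 
                                 
                                 
.....♣~~~....................... 
....♣..~........................ 
..~♣~.♣.........═............... 
...~♣♣..........═..........^^... 
.....♣..........═..........^^... 
.##.............═..........^^... 
..#.............═............... 
................═............... 
................═............... 
................@............... 
................═............... 
................═............... 
......♣.........═...^........... 
.....♣♣......................... 
....♣..♣........═............... 
.....♣..........═..^............ 
................═............... 
................═............... 
................................ 
                                 
                                 


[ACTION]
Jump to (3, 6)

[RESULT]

                                 
                                 
                                 
                                 
                                 
                                 
             .....♣~~~...........
             ....♣..~............
             ..~♣~.♣.........═...
             ...~♣♣..........═...
             .....♣..........═...
             .##.............═...
             ..#@............═...
             ................═...
             ................═...
             ....................
             ................═...
             ................═...
             ......♣.........═...
             .....♣♣.............
             ....♣..♣........═...
             .....♣..........═..^
             ................═...
             ................═...


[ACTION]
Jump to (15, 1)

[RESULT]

                                 
                                 
                                 
                                 
                                 
                                 
                                 
                                 
                                 
                                 
                                 
 .....♣~~~.......................
 ....♣..~.......@................
 ..~♣~.♣.........═...............
 ...~♣♣..........═..........^^...
 .....♣..........═..........^^...
 .##.............═..........^^...
 ..#.............═...............
 ................═...............
 ................═...............
 ................................
 ................═...............
 ................═...............
 ......♣.........═...^...........


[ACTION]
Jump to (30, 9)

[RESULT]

                                 
                                 
                                 
..................               
..................               
..═...............               
..═..........^^...               
..═..........^^...               
..═..........^^...               
..═...............               
..═...............               
..═...............               
................@.               
..═...............               
..═...............               
..═...^...........               
..................               
..═...............               
..═..^............               
..═...............               
..═...............               
..................               
                                 
                                 


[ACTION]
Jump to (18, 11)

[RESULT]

                                 
...♣~~~.......................   
..♣..~........................   
~♣~.♣.........═...............   
.~♣♣..........═..........^^...   
...♣..........═..........^^...   
#.............═..........^^...   
#.............═...............   
..............═...............   
..............═...............   
..............................   
..............═...............   
..............═.@.............   
....♣.........═...^...........   
...♣♣.........................   
..♣..♣........═...............   
...♣..........═..^............   
..............═...............   
..............═...............   
..............................   
                                 
                                 
                                 
                                 


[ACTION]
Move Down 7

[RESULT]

#.............═...............   
..............═...............   
..............═...............   
..............................   
..............═...............   
..............═...............   
....♣.........═...^...........   
...♣♣.........................   
..♣..♣........═...............   
...♣..........═..^............   
..............═...............   
..............═...............   
................@.............   
                                 
                                 
                                 
                                 
                                 
                                 
                                 
                                 
                                 
                                 
                                 


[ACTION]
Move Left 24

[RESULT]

                ..#.............═
                ................═
                ................═
                .................
                ................═
                ................═
                ......♣.........═
                .....♣♣..........
                ....♣..♣........═
                .....♣..........═
                ................═
                ................═
                @................
                                 
                                 
                                 
                                 
                                 
                                 
                                 
                                 
                                 
                                 
                                 


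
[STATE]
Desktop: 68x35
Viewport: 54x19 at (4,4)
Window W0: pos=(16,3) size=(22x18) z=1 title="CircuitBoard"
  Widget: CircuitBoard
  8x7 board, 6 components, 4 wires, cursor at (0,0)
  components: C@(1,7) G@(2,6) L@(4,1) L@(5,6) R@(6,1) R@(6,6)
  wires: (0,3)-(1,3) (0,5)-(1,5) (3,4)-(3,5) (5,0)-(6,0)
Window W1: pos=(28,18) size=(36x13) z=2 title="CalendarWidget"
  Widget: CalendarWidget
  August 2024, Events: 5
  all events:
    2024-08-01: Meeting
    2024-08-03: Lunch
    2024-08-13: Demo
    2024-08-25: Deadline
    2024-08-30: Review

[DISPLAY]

            ┃ CircuitBoard       ┃                    
            ┠────────────────────┨                    
            ┃   0 1 2 3 4 5 6 7  ┃                    
            ┃0  [.]          ·   ┃                    
            ┃                │   ┃                    
            ┃1               ·   ┃                    
            ┃                    ┃                    
            ┃2                   ┃                    
            ┃                    ┃                    
            ┃3                   ┃                    
            ┃                    ┃                    
            ┃4       L           ┃                    
            ┃                    ┃                    
            ┃5   ·               ┃                    
            ┃    │      ┏━━━━━━━━━━━━━━━━━━━━━━━━━━━━━
            ┃6   ·   R  ┃ CalendarWidget              
            ┗━━━━━━━━━━━┠─────────────────────────────
                        ┃           August 2024       
                        ┃Mo Tu We Th Fr Sa Su         


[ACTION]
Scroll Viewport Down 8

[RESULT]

            ┃                    ┃                    
            ┃3                   ┃                    
            ┃                    ┃                    
            ┃4       L           ┃                    
            ┃                    ┃                    
            ┃5   ·               ┃                    
            ┃    │      ┏━━━━━━━━━━━━━━━━━━━━━━━━━━━━━
            ┃6   ·   R  ┃ CalendarWidget              
            ┗━━━━━━━━━━━┠─────────────────────────────
                        ┃           August 2024       
                        ┃Mo Tu We Th Fr Sa Su         
                        ┃          1*  2  3*  4       
                        ┃ 5  6  7  8  9 10 11         
                        ┃12 13* 14 15 16 17 18        
                        ┃19 20 21 22 23 24 25*        
                        ┃26 27 28 29 30* 31           
                        ┃                             
                        ┃                             
                        ┗━━━━━━━━━━━━━━━━━━━━━━━━━━━━━


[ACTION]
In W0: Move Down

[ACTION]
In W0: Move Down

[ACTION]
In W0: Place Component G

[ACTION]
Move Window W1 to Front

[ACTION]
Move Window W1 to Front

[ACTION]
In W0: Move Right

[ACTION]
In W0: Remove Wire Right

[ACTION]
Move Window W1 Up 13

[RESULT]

            ┃           ┃12 13* 14 15 16 17 18        
            ┃3          ┃19 20 21 22 23 24 25*        
            ┃           ┃26 27 28 29 30* 31           
            ┃4       L  ┃                             
            ┃           ┃                             
            ┃5   ·      ┗━━━━━━━━━━━━━━━━━━━━━━━━━━━━━
            ┃    │               ┃                    
            ┃6   ·   R           ┃                    
            ┗━━━━━━━━━━━━━━━━━━━━┛                    
                                                      
                                                      
                                                      
                                                      
                                                      
                                                      
                                                      
                                                      
                                                      
                                                      


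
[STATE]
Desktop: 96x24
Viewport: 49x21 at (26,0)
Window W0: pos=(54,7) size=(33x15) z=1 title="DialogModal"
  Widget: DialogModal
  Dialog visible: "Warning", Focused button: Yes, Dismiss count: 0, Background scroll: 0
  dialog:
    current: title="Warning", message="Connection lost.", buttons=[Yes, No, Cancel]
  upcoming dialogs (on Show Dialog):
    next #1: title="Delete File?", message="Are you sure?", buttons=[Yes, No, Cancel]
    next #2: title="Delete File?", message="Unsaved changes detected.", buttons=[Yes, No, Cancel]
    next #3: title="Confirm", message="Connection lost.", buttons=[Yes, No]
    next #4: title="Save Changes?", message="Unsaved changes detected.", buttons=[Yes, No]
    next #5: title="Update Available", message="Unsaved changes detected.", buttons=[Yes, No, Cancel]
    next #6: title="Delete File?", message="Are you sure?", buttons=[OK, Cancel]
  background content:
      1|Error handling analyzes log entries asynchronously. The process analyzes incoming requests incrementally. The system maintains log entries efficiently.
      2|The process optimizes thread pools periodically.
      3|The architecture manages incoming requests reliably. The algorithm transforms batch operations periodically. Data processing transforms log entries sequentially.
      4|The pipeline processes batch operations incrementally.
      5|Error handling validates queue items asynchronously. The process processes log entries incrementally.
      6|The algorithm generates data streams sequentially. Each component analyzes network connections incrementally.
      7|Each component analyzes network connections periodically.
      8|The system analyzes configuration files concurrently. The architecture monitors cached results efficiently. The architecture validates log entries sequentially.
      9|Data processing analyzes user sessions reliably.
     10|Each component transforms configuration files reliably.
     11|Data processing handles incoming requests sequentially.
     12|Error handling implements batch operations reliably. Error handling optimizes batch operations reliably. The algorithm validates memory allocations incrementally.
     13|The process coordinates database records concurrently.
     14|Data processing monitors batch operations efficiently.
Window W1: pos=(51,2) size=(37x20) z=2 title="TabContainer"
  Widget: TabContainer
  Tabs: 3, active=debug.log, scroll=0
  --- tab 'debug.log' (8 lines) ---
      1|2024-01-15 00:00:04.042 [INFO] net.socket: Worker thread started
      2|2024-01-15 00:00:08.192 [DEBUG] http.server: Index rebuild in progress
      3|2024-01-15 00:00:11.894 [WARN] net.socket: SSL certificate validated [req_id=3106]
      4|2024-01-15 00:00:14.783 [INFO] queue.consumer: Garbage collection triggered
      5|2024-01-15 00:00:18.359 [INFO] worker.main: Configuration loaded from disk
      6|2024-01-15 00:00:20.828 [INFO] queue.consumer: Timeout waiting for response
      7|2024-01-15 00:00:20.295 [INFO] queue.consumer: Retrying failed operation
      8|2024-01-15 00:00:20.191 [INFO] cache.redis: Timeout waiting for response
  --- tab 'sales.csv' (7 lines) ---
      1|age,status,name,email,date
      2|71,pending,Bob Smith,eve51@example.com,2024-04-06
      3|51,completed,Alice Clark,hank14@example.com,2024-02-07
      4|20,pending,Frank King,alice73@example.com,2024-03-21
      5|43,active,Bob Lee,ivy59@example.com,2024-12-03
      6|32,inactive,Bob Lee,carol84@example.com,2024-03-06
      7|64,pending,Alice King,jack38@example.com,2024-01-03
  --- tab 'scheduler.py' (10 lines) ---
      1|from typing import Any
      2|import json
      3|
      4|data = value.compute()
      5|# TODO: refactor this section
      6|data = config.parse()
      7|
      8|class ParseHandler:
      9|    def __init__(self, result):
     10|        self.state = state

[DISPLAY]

                                                 
                                                 
                         ┏━━━━━━━━━━━━━━━━━━━━━━━
                         ┃ TabContainer          
                         ┠───────────────────────
                         ┃[debug.log]│ sales.csv 
                         ┃───────────────────────
                         ┃2024-01-15 00:00:04.042
                         ┃2024-01-15 00:00:08.192
                         ┃2024-01-15 00:00:11.894
                         ┃2024-01-15 00:00:14.783
                         ┃2024-01-15 00:00:18.359
                         ┃2024-01-15 00:00:20.828
                         ┃2024-01-15 00:00:20.295
                         ┃2024-01-15 00:00:20.191
                         ┃                       
                         ┃                       
                         ┃                       
                         ┃                       
                         ┃                       
                         ┃                       


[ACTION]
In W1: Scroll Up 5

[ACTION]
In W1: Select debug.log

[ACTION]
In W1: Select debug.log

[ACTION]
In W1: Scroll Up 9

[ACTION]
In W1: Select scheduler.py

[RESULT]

                                                 
                                                 
                         ┏━━━━━━━━━━━━━━━━━━━━━━━
                         ┃ TabContainer          
                         ┠───────────────────────
                         ┃ debug.log │ sales.csv 
                         ┃───────────────────────
                         ┃from typing import Any 
                         ┃import json            
                         ┃                       
                         ┃data = value.compute() 
                         ┃# TODO: refactor this s
                         ┃data = config.parse()  
                         ┃                       
                         ┃class ParseHandler:    
                         ┃    def __init__(self, 
                         ┃        self.state = st
                         ┃                       
                         ┃                       
                         ┃                       
                         ┃                       


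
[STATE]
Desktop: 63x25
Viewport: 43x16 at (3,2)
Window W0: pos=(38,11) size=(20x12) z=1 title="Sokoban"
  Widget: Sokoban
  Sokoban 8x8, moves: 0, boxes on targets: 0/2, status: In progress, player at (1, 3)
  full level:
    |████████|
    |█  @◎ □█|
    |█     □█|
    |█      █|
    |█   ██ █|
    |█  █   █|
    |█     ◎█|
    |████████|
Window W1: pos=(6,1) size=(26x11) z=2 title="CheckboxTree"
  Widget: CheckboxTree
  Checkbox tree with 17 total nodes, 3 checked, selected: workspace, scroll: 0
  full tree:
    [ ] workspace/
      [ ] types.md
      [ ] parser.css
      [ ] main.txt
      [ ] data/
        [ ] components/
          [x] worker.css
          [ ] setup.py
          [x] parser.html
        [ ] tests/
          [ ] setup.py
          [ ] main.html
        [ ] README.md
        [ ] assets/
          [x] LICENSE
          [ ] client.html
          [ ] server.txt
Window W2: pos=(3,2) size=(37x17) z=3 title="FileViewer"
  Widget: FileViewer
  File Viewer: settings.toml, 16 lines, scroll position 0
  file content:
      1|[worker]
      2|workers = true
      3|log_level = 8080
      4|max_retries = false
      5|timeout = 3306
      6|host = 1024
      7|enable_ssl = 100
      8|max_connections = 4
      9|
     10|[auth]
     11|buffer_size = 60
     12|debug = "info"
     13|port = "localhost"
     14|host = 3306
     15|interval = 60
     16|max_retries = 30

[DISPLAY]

┏━━━━━━━━━━━━━━━━━━━━━━━━━━━━━━━━━━━┓      
┃ FileViewer                        ┃      
┠───────────────────────────────────┨      
┃[worker]                          ▲┃      
┃workers = true                    █┃      
┃log_level = 8080                  ░┃      
┃max_retries = false               ░┃      
┃timeout = 3306                    ░┃      
┃host = 1024                       ░┃      
┃enable_ssl = 100                  ░┃━━━━━━
┃max_connections = 4               ░┃Sokoba
┃                                  ░┃──────
┃[auth]                            ░┃██████
┃buffer_size = 60                  ░┃  @◎ □
┃debug = "info"                    ░┃     □
┃port = "localhost"                ▼┃      


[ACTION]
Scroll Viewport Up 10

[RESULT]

                                           
   ┏━━━━━━━━━━━━━━━━━━━━━━━━┓              
┏━━━━━━━━━━━━━━━━━━━━━━━━━━━━━━━━━━━┓      
┃ FileViewer                        ┃      
┠───────────────────────────────────┨      
┃[worker]                          ▲┃      
┃workers = true                    █┃      
┃log_level = 8080                  ░┃      
┃max_retries = false               ░┃      
┃timeout = 3306                    ░┃      
┃host = 1024                       ░┃      
┃enable_ssl = 100                  ░┃━━━━━━
┃max_connections = 4               ░┃Sokoba
┃                                  ░┃──────
┃[auth]                            ░┃██████
┃buffer_size = 60                  ░┃  @◎ □


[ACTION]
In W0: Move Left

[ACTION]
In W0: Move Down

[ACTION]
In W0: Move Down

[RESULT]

                                           
   ┏━━━━━━━━━━━━━━━━━━━━━━━━┓              
┏━━━━━━━━━━━━━━━━━━━━━━━━━━━━━━━━━━━┓      
┃ FileViewer                        ┃      
┠───────────────────────────────────┨      
┃[worker]                          ▲┃      
┃workers = true                    █┃      
┃log_level = 8080                  ░┃      
┃max_retries = false               ░┃      
┃timeout = 3306                    ░┃      
┃host = 1024                       ░┃      
┃enable_ssl = 100                  ░┃━━━━━━
┃max_connections = 4               ░┃Sokoba
┃                                  ░┃──────
┃[auth]                            ░┃██████
┃buffer_size = 60                  ░┃   ◎ □
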